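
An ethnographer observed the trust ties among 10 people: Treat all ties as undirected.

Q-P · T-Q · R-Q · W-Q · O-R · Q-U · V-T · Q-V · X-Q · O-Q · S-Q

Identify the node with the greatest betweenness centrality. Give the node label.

Unnormalized betweenness of each node: O:0, P:0, Q:34, R:0, S:0, T:0, U:0, V:0, W:0, X:0.
Q has the largest value, 34, making it the main broker — the node through which the most shortest paths run.

Q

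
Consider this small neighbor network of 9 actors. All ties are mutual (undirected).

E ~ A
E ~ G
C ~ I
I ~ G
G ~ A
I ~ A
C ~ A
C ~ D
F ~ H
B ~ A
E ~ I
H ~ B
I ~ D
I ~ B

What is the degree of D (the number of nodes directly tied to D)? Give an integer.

D is directly tied to C and I. That is 2 neighbors, so the degree of D is 2.

2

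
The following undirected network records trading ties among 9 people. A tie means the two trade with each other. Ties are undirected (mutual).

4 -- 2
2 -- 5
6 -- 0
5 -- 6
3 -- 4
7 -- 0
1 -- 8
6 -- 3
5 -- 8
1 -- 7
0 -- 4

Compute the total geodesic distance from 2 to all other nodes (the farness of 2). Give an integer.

16

Distances from 2: 0:2, 1:3, 3:2, 4:1, 5:1, 6:2, 7:3, 8:2.
Sum = 2 + 3 + 2 + 1 + 1 + 2 + 3 + 2 = 16.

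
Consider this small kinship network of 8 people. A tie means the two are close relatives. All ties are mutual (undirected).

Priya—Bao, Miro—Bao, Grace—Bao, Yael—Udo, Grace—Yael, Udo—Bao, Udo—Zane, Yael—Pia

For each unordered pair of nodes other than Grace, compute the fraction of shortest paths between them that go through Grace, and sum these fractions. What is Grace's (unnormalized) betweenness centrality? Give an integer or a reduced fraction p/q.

Pairs whose geodesics pass through Grace — Priya–Yael: 1/2; Priya–Pia: 1/2; Yael–Miro: 1/2; Yael–Bao: 1/2; Miro–Pia: 1/2; Pia–Bao: 1/2.
All other pairs contribute 0.
Summing the contributions gives betweenness(Grace) = 3.

3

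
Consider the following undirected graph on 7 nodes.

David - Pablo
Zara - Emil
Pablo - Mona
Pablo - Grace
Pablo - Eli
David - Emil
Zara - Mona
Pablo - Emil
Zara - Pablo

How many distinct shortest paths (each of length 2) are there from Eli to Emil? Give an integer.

The shortest distance is 2, and the only length-2 path is Eli–Pablo–Emil. So there is exactly 1 shortest path.

1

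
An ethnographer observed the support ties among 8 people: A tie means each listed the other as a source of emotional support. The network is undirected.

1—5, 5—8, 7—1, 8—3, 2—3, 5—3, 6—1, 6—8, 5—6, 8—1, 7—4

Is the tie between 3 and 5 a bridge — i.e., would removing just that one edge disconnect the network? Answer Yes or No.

Even without that edge, 3 still reaches 5 via 3 – 8 – 5, so the network stays connected. Not a bridge.

No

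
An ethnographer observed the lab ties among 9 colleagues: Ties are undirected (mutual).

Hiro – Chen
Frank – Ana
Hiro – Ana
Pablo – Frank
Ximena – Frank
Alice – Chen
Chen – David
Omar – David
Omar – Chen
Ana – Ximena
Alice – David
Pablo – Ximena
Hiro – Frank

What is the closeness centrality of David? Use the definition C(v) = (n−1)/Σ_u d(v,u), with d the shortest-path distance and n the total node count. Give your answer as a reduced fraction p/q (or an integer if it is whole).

8/19

Distances from David: Alice:1, Ana:3, Chen:1, Frank:3, Hiro:2, Omar:1, Pablo:4, Ximena:4. Sum = 19.
n = 9, so closeness = 8/19.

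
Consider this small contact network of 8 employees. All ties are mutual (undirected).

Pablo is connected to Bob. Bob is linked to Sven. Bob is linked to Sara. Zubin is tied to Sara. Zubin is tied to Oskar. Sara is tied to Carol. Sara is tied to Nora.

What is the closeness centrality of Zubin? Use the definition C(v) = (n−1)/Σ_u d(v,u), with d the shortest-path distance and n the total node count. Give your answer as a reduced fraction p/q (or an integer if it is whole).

Distances from Zubin: Bob:2, Carol:2, Nora:2, Oskar:1, Pablo:3, Sara:1, Sven:3. Sum = 14.
n = 8, so closeness = 7/14 = 1/2.

1/2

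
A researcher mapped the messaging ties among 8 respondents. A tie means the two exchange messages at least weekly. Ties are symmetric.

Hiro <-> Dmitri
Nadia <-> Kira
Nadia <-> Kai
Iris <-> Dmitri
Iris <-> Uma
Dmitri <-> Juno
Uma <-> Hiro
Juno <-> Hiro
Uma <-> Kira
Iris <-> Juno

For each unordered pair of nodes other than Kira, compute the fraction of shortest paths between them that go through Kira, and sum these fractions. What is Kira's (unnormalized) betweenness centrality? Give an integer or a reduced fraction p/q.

10

Pairs whose geodesics pass through Kira — Hiro–Nadia: 1; Hiro–Kai: 1; Juno–Nadia: 2/2; Juno–Kai: 2/2; Dmitri–Nadia: 2/2; Dmitri–Kai: 2/2; Nadia–Iris: 1; Nadia–Uma: 1; Iris–Kai: 1; Kai–Uma: 1.
All other pairs contribute 0.
Summing the contributions gives betweenness(Kira) = 10.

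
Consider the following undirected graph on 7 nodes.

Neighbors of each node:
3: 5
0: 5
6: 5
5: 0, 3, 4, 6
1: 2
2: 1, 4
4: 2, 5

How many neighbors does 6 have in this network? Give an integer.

1

6 is directly tied to 5. That is 1 neighbor, so the degree of 6 is 1.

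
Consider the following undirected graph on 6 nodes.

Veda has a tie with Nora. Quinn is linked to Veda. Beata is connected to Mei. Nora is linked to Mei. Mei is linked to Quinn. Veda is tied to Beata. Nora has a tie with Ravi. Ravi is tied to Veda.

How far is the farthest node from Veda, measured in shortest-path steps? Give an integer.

Distances from Veda: Beata:1, Mei:2, Nora:1, Quinn:1, Ravi:1.
The largest is 2 (to Mei), so the eccentricity of Veda is 2.

2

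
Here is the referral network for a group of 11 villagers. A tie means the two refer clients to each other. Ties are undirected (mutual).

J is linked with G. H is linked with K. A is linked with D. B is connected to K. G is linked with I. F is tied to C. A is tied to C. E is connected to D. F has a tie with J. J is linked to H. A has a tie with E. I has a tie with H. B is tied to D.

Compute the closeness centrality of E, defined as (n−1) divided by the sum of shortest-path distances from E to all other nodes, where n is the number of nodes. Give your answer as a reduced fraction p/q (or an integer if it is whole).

1/3

Distances from E: A:1, B:2, C:2, D:1, F:3, G:5, H:4, I:5, J:4, K:3. Sum = 30.
n = 11, so closeness = 10/30 = 1/3.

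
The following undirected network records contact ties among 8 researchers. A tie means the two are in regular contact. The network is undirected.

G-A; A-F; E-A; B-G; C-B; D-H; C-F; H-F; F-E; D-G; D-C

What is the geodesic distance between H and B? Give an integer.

3

One shortest route is H – D – G – B, which uses 3 edges, and at distance 2 from H we only reach {A, C, E, G}, which does not include B. So d(H,B) = 3.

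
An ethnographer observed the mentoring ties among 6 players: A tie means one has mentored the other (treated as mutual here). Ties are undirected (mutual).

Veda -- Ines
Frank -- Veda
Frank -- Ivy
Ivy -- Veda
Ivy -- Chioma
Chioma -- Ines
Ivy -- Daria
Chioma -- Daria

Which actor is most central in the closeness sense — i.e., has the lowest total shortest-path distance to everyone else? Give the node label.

Farness (sum of distances to all others) for each node — Chioma:7, Daria:8, Frank:8, Ines:8, Ivy:6, Veda:7.
The smallest farness is 6, for Ivy, so Ivy has the highest closeness.

Ivy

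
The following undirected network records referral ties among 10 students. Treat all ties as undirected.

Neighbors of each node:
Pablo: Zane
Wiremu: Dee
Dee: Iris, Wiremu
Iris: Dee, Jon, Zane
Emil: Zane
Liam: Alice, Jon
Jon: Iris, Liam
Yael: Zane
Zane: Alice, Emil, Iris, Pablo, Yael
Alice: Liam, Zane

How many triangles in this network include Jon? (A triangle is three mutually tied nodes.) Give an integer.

0

Jon's neighbors are Iris and Liam, but none of them are tied to each other, so no triangle contains Jon.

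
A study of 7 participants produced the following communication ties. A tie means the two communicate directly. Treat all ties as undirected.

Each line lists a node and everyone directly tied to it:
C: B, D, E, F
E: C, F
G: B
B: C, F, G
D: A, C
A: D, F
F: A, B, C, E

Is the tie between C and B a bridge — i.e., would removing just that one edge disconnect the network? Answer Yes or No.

No

Even without that edge, C still reaches B via C – F – B, so the network stays connected. Not a bridge.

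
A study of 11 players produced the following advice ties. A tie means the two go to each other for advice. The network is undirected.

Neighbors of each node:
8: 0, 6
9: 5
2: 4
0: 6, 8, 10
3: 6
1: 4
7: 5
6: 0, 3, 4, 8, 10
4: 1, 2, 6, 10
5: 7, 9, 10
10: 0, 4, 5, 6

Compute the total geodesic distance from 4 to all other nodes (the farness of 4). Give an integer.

Distances from 4: 0:2, 1:1, 2:1, 3:2, 5:2, 6:1, 7:3, 8:2, 9:3, 10:1.
Sum = 2 + 1 + 1 + 2 + 2 + 1 + 3 + 2 + 3 + 1 = 18.

18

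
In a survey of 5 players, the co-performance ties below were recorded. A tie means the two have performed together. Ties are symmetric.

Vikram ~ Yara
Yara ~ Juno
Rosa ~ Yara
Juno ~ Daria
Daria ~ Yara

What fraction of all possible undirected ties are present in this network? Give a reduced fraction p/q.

1/2

There are 5 edges and 5 nodes, so the maximum possible is C(5,2) = 10.
Density = 5/10 = 1/2.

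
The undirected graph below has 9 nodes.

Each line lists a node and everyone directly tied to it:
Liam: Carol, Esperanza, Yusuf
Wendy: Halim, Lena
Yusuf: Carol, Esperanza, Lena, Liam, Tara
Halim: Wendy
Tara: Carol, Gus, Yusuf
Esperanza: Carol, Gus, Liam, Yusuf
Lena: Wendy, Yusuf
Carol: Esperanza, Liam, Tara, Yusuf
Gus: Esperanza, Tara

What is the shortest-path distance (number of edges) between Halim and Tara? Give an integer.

One shortest route is Halim – Wendy – Lena – Yusuf – Tara, which uses 4 edges, and at distance 3 from Halim we only reach {Yusuf}, which does not include Tara. So d(Halim,Tara) = 4.

4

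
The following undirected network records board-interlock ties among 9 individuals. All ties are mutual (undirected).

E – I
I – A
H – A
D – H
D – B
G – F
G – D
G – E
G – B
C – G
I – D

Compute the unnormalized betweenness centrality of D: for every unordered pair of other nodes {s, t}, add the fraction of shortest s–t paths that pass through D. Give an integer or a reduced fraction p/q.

Pairs whose geodesics pass through D — H–B: 1; H–F: 1; H–I: 1/2; H–C: 1; H–G: 1; H–E: 2/3; B–I: 1; B–A: 2/2; F–I: 1/2; F–A: 2/3; I–C: 1/2; I–G: 1/2; A–C: 2/3; A–G: 2/3.
All other pairs contribute 0.
Summing the contributions gives betweenness(D) = 32/3.

32/3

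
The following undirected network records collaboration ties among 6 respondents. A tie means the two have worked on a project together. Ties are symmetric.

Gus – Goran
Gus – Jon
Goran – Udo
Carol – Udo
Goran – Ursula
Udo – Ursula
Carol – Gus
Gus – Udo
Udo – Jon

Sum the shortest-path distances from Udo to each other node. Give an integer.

Distances from Udo: Carol:1, Goran:1, Gus:1, Jon:1, Ursula:1.
Sum = 1 + 1 + 1 + 1 + 1 = 5.

5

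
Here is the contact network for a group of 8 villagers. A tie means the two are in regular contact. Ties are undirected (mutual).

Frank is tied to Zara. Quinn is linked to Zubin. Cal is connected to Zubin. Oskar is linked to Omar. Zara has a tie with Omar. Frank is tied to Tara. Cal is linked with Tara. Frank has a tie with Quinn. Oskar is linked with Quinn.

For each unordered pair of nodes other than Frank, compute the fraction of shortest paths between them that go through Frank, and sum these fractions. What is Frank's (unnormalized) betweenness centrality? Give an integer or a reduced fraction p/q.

Pairs whose geodesics pass through Frank — Zara–Quinn: 1; Zara–Zubin: 1; Zara–Cal: 1; Zara–Tara: 1; Omar–Cal: 1/2; Omar–Tara: 1; Oskar–Tara: 1; Quinn–Tara: 1.
All other pairs contribute 0.
Summing the contributions gives betweenness(Frank) = 15/2.

15/2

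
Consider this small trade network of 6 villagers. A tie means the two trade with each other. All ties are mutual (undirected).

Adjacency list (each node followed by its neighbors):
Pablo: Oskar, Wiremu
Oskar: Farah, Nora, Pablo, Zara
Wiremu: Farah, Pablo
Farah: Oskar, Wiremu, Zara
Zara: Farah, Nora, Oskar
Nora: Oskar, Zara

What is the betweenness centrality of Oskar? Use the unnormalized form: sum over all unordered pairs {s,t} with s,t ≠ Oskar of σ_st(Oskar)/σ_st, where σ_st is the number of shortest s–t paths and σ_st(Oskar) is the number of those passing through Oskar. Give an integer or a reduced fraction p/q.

Pairs whose geodesics pass through Oskar — Wiremu–Nora: 2/3; Farah–Nora: 1/2; Farah–Pablo: 1/2; Zara–Pablo: 1; Nora–Pablo: 1.
All other pairs contribute 0.
Summing the contributions gives betweenness(Oskar) = 11/3.

11/3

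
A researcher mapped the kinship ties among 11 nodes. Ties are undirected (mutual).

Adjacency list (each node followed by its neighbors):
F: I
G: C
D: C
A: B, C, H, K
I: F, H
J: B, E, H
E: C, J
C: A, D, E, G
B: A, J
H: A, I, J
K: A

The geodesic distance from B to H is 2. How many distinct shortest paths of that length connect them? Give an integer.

The shortest distance is 2. The length-2 paths are: B–J–H; B–A–H.
That gives 2 distinct shortest paths.

2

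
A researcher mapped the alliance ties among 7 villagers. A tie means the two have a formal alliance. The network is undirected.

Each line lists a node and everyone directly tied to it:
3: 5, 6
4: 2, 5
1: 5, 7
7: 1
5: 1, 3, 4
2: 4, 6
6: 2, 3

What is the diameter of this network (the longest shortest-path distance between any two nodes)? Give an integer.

4

Eccentricity of each node (its greatest distance to any other): 1:3, 2:4, 3:3, 4:3, 5:2, 6:4, 7:4.
The maximum eccentricity is 4, realized for instance by the pair 7–6 via 7 – 1 – 5 – 3 – 6. So the diameter is 4.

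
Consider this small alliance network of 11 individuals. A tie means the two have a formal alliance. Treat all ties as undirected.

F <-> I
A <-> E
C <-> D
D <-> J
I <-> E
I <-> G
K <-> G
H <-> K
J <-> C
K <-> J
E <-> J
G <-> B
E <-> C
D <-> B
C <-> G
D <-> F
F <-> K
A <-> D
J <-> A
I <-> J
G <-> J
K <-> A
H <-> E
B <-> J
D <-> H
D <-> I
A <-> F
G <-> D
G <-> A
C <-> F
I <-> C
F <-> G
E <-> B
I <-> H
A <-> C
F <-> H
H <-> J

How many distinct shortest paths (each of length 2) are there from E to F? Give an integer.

4

The shortest distance is 2. The length-2 paths are: E–I–F; E–A–F; E–H–F; E–C–F.
That gives 4 distinct shortest paths.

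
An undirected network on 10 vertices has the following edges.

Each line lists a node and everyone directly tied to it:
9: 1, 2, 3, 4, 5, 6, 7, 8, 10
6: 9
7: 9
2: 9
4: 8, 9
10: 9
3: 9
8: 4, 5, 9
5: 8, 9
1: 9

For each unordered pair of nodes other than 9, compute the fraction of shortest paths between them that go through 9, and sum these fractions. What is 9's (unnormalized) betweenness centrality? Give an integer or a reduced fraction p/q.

67/2

Pairs whose geodesics pass through 9 — 5–2: 1; 5–3: 1; 5–10: 1; 5–4: 1/2; 5–1: 1; 5–6: 1; 5–7: 1; 2–3: 1; 2–10: 1; 2–8: 1; 2–4: 1; 2–1: 1; 2–6: 1; 2–7: 1 … (+20 more pairs).
All other pairs contribute 0.
Summing the contributions gives betweenness(9) = 67/2.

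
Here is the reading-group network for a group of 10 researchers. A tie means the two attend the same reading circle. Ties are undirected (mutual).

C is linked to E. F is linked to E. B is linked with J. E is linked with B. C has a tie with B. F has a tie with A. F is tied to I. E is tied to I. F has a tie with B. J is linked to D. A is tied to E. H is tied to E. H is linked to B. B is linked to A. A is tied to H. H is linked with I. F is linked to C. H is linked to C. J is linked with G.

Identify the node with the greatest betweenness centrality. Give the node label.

Unnormalized betweenness of each node: A:1/5, B:369/20, C:1/5, D:0, E:49/20, F:9/4, G:0, H:9/4, I:1/5, J:15.
B has the largest value, 369/20, making it the main broker — the node through which the most shortest paths run.

B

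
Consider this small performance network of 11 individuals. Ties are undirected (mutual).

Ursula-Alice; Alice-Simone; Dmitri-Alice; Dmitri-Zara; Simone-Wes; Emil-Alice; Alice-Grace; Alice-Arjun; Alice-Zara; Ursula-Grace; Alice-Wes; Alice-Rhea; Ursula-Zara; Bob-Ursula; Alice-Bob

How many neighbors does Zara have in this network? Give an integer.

3

Zara is directly tied to Alice, Dmitri, and Ursula. That is 3 neighbors, so the degree of Zara is 3.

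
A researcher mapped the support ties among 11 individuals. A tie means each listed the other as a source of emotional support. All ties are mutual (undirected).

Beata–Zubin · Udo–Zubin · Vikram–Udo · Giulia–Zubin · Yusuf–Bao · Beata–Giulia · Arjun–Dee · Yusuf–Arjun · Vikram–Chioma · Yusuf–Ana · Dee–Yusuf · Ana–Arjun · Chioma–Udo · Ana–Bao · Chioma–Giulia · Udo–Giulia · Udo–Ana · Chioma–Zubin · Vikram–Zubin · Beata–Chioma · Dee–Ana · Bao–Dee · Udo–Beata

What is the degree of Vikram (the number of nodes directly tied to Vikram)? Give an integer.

3

Vikram is directly tied to Chioma, Udo, and Zubin. That is 3 neighbors, so the degree of Vikram is 3.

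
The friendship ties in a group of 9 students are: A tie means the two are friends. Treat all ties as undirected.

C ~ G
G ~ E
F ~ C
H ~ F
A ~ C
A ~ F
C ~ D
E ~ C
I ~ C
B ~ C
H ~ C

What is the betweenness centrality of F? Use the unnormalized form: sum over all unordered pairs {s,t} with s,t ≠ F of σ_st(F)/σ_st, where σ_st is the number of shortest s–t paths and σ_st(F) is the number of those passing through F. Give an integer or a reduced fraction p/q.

Pairs whose geodesics pass through F — A–H: 1/2.
All other pairs contribute 0.
Summing the contributions gives betweenness(F) = 1/2.

1/2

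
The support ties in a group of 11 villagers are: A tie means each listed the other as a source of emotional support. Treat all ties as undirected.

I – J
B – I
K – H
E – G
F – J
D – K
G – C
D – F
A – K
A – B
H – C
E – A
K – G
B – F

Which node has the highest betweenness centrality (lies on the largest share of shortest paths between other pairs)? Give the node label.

Unnormalized betweenness of each node: A:40/3, B:11, C:5/6, D:8, E:5/2, F:17/2, G:20/3, H:3, I:3/2, J:1, K:56/3.
K has the largest value, 56/3, making it the main broker — the node through which the most shortest paths run.

K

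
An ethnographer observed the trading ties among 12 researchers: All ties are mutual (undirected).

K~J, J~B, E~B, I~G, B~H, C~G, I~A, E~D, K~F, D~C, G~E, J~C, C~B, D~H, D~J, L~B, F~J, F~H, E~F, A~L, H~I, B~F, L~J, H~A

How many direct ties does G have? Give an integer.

3

G is directly tied to C, E, and I. That is 3 neighbors, so the degree of G is 3.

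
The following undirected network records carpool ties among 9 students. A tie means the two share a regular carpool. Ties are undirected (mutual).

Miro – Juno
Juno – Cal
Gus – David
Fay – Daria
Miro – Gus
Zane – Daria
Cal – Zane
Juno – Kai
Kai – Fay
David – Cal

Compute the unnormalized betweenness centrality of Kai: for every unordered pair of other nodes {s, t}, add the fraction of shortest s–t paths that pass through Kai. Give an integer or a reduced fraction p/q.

5

Pairs whose geodesics pass through Kai — David–Fay: 1/2; Gus–Fay: 1; Miro–Fay: 1; Miro–Daria: 1/2; Juno–Fay: 1; Juno–Daria: 1/2; Fay–Cal: 1/2.
All other pairs contribute 0.
Summing the contributions gives betweenness(Kai) = 5.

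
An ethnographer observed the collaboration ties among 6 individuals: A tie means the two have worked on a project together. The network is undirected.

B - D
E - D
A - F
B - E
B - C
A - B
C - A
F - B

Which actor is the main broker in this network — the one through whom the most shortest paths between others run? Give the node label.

B

Unnormalized betweenness of each node: A:1/2, B:13/2, C:0, D:0, E:0, F:0.
B has the largest value, 13/2, making it the main broker — the node through which the most shortest paths run.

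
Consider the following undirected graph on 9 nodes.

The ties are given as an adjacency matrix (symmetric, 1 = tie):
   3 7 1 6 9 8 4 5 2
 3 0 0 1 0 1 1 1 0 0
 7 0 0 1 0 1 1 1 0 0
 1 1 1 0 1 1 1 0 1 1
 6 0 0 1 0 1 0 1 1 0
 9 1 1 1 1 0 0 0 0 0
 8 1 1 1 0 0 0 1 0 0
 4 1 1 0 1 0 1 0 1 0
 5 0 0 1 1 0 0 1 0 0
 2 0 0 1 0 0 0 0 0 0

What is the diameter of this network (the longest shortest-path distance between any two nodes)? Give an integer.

3

Eccentricity of each node (its greatest distance to any other): 1:2, 2:3, 3:2, 4:3, 5:2, 6:2, 7:2, 8:2, 9:2.
The maximum eccentricity is 3, realized for instance by the pair 4–2 via 4 – 3 – 1 – 2. So the diameter is 3.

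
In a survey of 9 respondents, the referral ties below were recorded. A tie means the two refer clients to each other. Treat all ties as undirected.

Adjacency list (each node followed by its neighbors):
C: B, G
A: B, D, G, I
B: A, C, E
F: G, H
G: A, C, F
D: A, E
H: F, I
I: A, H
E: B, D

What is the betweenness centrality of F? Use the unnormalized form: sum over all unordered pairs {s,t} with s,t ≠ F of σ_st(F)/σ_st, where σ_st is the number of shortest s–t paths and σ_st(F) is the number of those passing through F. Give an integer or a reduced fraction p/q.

2

Pairs whose geodesics pass through F — C–H: 1; G–H: 1.
All other pairs contribute 0.
Summing the contributions gives betweenness(F) = 2.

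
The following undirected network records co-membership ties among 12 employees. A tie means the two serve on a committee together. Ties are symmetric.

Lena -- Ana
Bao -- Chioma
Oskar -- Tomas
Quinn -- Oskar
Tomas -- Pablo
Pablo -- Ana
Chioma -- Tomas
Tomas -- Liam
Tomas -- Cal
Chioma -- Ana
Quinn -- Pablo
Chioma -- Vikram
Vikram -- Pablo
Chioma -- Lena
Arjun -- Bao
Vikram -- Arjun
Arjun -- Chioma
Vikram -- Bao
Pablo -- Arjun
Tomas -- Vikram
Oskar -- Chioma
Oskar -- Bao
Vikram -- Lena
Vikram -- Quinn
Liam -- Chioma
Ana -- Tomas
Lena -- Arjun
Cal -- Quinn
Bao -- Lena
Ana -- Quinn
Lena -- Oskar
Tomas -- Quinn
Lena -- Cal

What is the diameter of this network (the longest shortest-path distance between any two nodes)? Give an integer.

2

Eccentricity of each node (its greatest distance to any other): Ana:2, Arjun:2, Bao:2, Cal:2, Chioma:2, Lena:2, Liam:2, Oskar:2, Pablo:2, Quinn:2, Tomas:2, Vikram:2.
The maximum eccentricity is 2, realized for instance by the pair Oskar–Arjun via Oskar – Lena – Arjun. So the diameter is 2.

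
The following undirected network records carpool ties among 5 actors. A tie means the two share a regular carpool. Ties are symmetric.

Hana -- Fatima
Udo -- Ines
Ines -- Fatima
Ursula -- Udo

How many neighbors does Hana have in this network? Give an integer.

Hana is directly tied to Fatima. That is 1 neighbor, so the degree of Hana is 1.

1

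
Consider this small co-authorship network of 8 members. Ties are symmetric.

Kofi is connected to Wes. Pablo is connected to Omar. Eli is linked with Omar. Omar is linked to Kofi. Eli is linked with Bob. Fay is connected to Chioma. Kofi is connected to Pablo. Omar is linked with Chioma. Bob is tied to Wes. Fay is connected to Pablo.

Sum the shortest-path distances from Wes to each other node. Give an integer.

14

Distances from Wes: Bob:1, Chioma:3, Eli:2, Fay:3, Kofi:1, Omar:2, Pablo:2.
Sum = 1 + 3 + 2 + 3 + 1 + 2 + 2 = 14.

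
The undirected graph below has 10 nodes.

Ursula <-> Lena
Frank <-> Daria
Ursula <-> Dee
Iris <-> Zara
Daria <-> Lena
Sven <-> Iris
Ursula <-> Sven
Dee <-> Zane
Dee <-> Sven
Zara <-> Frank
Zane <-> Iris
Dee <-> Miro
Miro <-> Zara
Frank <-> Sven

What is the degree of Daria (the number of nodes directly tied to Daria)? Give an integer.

2

Daria is directly tied to Frank and Lena. That is 2 neighbors, so the degree of Daria is 2.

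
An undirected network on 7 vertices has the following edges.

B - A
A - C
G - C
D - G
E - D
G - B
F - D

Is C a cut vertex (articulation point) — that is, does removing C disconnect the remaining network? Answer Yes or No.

Even without C, every remaining node can still reach every other (the residual graph is connected), so C is not a cut vertex.

No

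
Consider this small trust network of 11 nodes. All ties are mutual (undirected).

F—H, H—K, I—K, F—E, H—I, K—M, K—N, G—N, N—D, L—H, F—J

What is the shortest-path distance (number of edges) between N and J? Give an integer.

4

One shortest route is N – K – H – F – J, which uses 4 edges, and at distance 3 from N we only reach {F, L}, which does not include J. So d(N,J) = 4.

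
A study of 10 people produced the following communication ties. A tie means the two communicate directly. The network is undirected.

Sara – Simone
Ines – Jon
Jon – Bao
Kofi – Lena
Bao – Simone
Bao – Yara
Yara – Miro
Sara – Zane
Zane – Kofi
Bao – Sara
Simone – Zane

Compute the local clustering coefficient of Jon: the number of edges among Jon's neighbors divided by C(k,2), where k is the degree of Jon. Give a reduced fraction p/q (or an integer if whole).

Jon's neighbors: Bao and Ines (k = 2).
Possible neighbor pairs: C(2,2) = 1. Edges among them: none → e = 0.
Clustering(Jon) = 0/1.

0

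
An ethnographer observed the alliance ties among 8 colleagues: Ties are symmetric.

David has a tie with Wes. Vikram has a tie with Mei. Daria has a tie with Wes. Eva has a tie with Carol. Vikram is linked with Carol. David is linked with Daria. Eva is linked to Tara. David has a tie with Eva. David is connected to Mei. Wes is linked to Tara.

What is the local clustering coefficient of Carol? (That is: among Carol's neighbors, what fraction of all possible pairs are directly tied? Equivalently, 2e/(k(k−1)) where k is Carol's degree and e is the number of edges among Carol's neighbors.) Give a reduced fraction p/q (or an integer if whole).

Carol's neighbors: Eva and Vikram (k = 2).
Possible neighbor pairs: C(2,2) = 1. Edges among them: none → e = 0.
Clustering(Carol) = 0/1.

0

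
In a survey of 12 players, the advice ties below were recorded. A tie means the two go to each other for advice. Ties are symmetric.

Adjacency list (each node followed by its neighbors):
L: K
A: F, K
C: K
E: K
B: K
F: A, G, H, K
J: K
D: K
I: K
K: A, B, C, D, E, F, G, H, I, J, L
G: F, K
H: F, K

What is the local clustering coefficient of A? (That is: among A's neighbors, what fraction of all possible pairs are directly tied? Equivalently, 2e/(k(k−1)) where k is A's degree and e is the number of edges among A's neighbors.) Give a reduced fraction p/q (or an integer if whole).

A's neighbors: F and K (k = 2).
Possible neighbor pairs: C(2,2) = 1. Edges among them: F–K → e = 1.
Clustering(A) = 1/1.

1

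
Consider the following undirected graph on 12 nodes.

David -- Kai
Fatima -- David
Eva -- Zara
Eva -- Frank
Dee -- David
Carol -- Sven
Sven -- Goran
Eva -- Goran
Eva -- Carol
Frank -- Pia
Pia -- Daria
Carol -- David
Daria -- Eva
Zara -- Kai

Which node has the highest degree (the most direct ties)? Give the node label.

Eva

Degrees — Carol:3, Daria:2, David:4, Dee:1, Eva:5, Fatima:1, Frank:2, Goran:2, Kai:2, Pia:2, Sven:2, Zara:2.
The maximum is 5, attained only by Eva.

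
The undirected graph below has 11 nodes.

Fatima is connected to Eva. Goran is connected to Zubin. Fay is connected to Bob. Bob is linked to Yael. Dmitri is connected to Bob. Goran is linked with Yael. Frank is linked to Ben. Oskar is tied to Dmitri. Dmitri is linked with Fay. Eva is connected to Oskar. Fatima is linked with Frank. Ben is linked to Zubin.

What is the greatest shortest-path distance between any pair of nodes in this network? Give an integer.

Eccentricity of each node (its greatest distance to any other): Ben:5, Bob:5, Dmitri:5, Eva:5, Fatima:5, Fay:5, Frank:5, Goran:5, Oskar:5, Yael:5, Zubin:5.
The maximum eccentricity is 5, realized for instance by the pair Goran–Eva via Goran – Zubin – Ben – Frank – Fatima – Eva. So the diameter is 5.

5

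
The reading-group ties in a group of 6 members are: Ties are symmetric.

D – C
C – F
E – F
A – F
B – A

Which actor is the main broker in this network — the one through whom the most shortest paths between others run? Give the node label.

Unnormalized betweenness of each node: A:4, B:0, C:4, D:0, E:0, F:8.
F has the largest value, 8, making it the main broker — the node through which the most shortest paths run.

F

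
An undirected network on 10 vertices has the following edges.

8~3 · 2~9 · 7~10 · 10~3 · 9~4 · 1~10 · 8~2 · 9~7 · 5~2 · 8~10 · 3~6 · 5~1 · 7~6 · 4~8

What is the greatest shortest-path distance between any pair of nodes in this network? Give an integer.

Eccentricity of each node (its greatest distance to any other): 1:3, 2:3, 3:3, 4:3, 5:4, 6:4, 7:3, 8:2, 9:3, 10:2.
The maximum eccentricity is 4, realized for instance by the pair 6–5 via 6 – 3 – 10 – 1 – 5. So the diameter is 4.

4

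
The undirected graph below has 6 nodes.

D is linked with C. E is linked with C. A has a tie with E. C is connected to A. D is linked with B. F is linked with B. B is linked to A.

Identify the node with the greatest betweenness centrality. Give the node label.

B

Unnormalized betweenness of each node: A:3, B:9/2, C:3/2, D:1, E:0, F:0.
B has the largest value, 9/2, making it the main broker — the node through which the most shortest paths run.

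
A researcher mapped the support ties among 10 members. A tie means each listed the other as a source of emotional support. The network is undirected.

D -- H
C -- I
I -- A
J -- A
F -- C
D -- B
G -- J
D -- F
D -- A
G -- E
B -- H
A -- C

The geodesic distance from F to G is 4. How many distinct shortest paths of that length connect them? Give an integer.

2

The shortest distance is 4. The length-4 paths are: F–D–A–J–G; F–C–A–J–G.
That gives 2 distinct shortest paths.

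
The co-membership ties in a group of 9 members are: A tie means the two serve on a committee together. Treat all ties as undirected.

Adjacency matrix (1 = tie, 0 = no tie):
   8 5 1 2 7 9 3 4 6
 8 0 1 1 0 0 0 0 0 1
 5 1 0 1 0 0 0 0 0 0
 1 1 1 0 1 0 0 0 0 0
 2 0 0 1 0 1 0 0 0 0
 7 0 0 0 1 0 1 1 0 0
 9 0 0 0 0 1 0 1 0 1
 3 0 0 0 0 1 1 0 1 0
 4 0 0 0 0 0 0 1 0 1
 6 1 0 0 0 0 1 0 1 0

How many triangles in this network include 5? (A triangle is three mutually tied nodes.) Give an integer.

5's neighbors: 1 and 8.
Neighbor pairs that are themselves tied: 5–1–8. Each forms one triangle with 5, for 1 in total.

1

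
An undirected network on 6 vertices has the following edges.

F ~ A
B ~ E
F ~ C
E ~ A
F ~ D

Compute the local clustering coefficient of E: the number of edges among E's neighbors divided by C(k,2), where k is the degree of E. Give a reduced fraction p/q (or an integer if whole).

0

E's neighbors: A and B (k = 2).
Possible neighbor pairs: C(2,2) = 1. Edges among them: none → e = 0.
Clustering(E) = 0/1.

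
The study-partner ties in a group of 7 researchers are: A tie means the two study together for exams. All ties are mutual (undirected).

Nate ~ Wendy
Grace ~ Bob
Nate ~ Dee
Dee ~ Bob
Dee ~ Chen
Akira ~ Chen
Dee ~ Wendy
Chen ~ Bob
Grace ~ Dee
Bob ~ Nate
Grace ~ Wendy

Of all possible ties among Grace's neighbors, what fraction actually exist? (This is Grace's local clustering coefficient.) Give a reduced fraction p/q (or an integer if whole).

Grace's neighbors: Bob, Dee, and Wendy (k = 3).
Possible neighbor pairs: C(3,2) = 3. Edges among them: Bob–Dee, Dee–Wendy → e = 2.
Clustering(Grace) = 2/3.

2/3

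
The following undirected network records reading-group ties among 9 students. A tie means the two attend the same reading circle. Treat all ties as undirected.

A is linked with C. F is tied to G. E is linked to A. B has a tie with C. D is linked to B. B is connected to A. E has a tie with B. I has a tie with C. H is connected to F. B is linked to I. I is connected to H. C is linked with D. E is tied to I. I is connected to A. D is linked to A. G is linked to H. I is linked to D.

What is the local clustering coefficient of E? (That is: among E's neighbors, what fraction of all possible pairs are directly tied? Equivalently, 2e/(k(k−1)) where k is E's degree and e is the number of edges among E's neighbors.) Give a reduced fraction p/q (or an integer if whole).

E's neighbors: A, B, and I (k = 3).
Possible neighbor pairs: C(3,2) = 3. Edges among them: A–B, A–I, B–I → e = 3.
Clustering(E) = 3/3 = 1.

1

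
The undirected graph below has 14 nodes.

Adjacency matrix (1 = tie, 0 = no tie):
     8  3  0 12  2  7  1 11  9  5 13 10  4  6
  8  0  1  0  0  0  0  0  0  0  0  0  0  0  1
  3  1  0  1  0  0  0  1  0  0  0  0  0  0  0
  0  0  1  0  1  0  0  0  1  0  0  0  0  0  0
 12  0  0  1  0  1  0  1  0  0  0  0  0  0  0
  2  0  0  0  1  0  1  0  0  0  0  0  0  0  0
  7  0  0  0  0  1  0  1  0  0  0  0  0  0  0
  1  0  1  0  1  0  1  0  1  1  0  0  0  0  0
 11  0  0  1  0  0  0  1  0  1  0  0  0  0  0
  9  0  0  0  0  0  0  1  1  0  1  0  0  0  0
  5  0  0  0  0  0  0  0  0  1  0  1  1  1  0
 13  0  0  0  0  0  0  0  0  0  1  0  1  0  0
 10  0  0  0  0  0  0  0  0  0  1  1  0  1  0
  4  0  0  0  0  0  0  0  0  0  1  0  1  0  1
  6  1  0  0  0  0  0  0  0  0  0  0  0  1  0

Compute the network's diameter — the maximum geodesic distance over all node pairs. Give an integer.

5

Eccentricity of each node (its greatest distance to any other): 0:4, 1:3, 2:5, 3:4, 4:5, 5:4, 6:5, 7:4, 8:4, 9:3, 10:5, 11:4, 12:4, 13:5.
The maximum eccentricity is 5, realized for instance by the pair 2–13 via 2 – 12 – 1 – 9 – 5 – 13. So the diameter is 5.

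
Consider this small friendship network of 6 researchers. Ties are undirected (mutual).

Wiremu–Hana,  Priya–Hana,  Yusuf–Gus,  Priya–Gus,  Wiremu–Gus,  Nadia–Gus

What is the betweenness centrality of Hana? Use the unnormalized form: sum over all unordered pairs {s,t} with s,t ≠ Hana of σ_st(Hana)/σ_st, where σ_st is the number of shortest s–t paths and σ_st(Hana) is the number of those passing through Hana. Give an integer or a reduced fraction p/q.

Pairs whose geodesics pass through Hana — Wiremu–Priya: 1/2.
All other pairs contribute 0.
Summing the contributions gives betweenness(Hana) = 1/2.

1/2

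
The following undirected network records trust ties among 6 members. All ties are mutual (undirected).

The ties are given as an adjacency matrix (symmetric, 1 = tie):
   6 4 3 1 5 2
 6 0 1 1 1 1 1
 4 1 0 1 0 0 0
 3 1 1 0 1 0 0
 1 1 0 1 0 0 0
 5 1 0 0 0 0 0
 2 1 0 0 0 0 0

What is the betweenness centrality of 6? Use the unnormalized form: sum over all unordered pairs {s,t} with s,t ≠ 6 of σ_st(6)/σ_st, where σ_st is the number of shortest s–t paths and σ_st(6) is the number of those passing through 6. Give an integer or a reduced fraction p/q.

15/2

Pairs whose geodesics pass through 6 — 4–1: 1/2; 4–5: 1; 4–2: 1; 3–5: 1; 3–2: 1; 1–5: 1; 1–2: 1; 5–2: 1.
All other pairs contribute 0.
Summing the contributions gives betweenness(6) = 15/2.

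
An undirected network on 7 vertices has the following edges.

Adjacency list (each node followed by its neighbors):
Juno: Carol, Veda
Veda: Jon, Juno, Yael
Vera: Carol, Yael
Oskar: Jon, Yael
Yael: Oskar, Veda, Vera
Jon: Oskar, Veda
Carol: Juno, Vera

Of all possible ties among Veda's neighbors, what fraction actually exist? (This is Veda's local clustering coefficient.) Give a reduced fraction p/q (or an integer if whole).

0

Veda's neighbors: Jon, Juno, and Yael (k = 3).
Possible neighbor pairs: C(3,2) = 3. Edges among them: none → e = 0.
Clustering(Veda) = 0/3 = 0.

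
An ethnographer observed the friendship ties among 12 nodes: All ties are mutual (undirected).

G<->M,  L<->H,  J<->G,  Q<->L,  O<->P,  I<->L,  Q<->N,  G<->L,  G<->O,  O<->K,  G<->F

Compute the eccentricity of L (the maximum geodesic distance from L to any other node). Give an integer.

3

Distances from L: F:2, G:1, H:1, I:1, J:2, K:3, M:2, N:2, O:2, P:3, Q:1.
The largest is 3 (to K and P), so the eccentricity of L is 3.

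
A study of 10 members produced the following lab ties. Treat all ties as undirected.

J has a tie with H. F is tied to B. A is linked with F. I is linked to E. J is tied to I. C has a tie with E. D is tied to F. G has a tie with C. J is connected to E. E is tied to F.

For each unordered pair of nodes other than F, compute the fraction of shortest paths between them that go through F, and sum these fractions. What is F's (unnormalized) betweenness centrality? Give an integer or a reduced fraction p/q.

21

Pairs whose geodesics pass through F — A–J: 1; A–G: 1; A–D: 1; A–I: 1; A–H: 1; A–C: 1; A–E: 1; A–B: 1; J–D: 1; J–B: 1; G–D: 1; G–B: 1; D–I: 1; D–H: 1 … (+7 more pairs).
All other pairs contribute 0.
Summing the contributions gives betweenness(F) = 21.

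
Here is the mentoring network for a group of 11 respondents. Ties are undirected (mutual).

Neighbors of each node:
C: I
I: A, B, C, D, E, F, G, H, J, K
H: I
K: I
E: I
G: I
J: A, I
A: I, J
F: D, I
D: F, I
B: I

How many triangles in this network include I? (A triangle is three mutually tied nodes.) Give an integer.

I's neighbors: A, B, C, D, E, F, G, H, J, and K.
Neighbor pairs that are themselves tied: I–A–J; I–D–F. Each forms one triangle with I, for 2 in total.

2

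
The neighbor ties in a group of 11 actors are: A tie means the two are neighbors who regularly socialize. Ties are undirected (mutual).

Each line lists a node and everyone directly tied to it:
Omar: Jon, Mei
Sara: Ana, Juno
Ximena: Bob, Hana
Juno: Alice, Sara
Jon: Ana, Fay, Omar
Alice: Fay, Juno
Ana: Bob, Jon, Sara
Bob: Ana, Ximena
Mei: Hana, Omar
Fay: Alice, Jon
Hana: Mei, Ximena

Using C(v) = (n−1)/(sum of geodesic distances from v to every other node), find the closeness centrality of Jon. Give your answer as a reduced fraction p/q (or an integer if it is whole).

Distances from Jon: Alice:2, Ana:1, Bob:2, Fay:1, Hana:3, Juno:3, Mei:2, Omar:1, Sara:2, Ximena:3. Sum = 20.
n = 11, so closeness = 10/20 = 1/2.

1/2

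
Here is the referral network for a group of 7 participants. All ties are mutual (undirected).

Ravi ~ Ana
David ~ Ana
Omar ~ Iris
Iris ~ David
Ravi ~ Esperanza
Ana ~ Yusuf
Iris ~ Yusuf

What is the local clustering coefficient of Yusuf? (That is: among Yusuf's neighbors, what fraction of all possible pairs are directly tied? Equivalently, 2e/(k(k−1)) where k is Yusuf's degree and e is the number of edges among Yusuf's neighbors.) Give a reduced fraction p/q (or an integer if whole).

0

Yusuf's neighbors: Ana and Iris (k = 2).
Possible neighbor pairs: C(2,2) = 1. Edges among them: none → e = 0.
Clustering(Yusuf) = 0/1.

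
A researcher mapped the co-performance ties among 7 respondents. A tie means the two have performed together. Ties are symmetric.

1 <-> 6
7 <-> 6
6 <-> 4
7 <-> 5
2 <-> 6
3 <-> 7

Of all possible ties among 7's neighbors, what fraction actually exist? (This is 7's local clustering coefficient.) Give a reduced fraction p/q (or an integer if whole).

0

7's neighbors: 3, 5, and 6 (k = 3).
Possible neighbor pairs: C(3,2) = 3. Edges among them: none → e = 0.
Clustering(7) = 0/3 = 0.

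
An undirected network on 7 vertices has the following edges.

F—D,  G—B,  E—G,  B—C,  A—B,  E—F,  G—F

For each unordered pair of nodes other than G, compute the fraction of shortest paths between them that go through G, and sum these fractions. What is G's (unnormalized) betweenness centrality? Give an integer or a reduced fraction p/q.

9

Pairs whose geodesics pass through G — E–A: 1; E–C: 1; E–B: 1; D–A: 1; D–C: 1; D–B: 1; F–A: 1; F–C: 1; F–B: 1.
All other pairs contribute 0.
Summing the contributions gives betweenness(G) = 9.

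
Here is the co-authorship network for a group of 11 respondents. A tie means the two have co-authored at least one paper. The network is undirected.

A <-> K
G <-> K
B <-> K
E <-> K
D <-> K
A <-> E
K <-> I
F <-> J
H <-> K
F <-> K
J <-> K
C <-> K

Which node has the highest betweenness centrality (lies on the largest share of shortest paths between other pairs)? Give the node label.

Unnormalized betweenness of each node: A:0, B:0, C:0, D:0, E:0, F:0, G:0, H:0, I:0, J:0, K:43.
K has the largest value, 43, making it the main broker — the node through which the most shortest paths run.

K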